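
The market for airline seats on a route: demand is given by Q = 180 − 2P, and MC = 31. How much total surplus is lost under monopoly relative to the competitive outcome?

DWL = 870.25

Inverting demand: P = 90 − 0.5Q.
Perfect competition: P = MC = 31, so 90 − 0.5Q = 31 and Q = 118.
A monopolist chooses Q where MR = MC. MR = 90 − Q; setting this equal to 31 gives Q = 59 and P = 60.5.
DWL is the triangle between Q = 59 and Q = 118: ½·(118 − 59)·(60.5 − 31) = 870.25.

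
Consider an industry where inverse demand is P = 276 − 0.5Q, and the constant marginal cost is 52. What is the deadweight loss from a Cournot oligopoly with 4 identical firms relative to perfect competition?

Under competition P = MC = 52, so Q = (276 − 52)/0.5 = 448.
Cournot with 4 identical firms: the symmetric best-response condition is 276 − 2.5q = 52. Each firm produces q = 89.6, total output Q = 358.4, price P = 96.8.
DWL is the triangle between Q = 358.4 and Q = 448: ½·(448 − 358.4)·(96.8 − 52) = 2007.04.

DWL = 2007.04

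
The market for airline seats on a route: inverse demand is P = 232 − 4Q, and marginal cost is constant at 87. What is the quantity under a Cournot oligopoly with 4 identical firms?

Q = 29

Cournot with 4 identical firms: the symmetric best-response condition is 232 − 20q = 87. Each firm produces q = 7.25, total output Q = 29, price P = 116.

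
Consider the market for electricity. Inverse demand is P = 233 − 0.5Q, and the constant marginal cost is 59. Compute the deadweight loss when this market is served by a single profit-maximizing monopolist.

DWL = 7569

Under competition P = MC = 59, so Q = (233 − 59)/0.5 = 348.
Monopoly sets MR = MC: 233 − Q = 59 ⇒ Q = 174, P = 233 − 0.5·174 = 146.
DWL is the triangle between Q = 174 and Q = 348: ½·(348 − 174)·(146 − 59) = 7569.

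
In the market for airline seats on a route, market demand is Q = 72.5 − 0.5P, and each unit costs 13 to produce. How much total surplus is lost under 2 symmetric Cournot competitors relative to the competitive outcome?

DWL = 484

Inverting demand: P = 145 − 2Q.
Under competition P = MC = 13, so Q = (145 − 13)/2 = 66.
Cournot with 2 identical firms: the symmetric best-response condition is 145 − 6q = 13. Each firm produces q = 22, total output Q = 44, price P = 57.
DWL is the triangle between Q = 44 and Q = 66: ½·(66 − 44)·(57 − 13) = 484.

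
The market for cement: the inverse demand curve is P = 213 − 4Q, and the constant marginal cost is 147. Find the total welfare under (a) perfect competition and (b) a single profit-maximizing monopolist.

Competition: TS = 544.5; Monopoly: TS = 408.375

Perfect competition: P = MC = 147, so 213 − 4Q = 147 and Q = 16.5.
CS = ½·(213 − 147)·16.5 = 544.5; PS = (147 − 147)·16.5 = 0; TS = 544.5.
The monopolist equates marginal revenue to marginal cost: 213 − 8Q = 147, so Q = 8.25. From demand, P = 180.
CS = ½·(213 − 180)·8.25 = 136.125; PS = (180 − 147)·8.25 = 272.25; TS = 408.375.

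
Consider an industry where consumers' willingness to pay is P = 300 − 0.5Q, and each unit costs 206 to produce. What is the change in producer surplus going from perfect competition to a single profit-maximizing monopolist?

PS rises by 4418

Under competition P = MC = 206, so Q = (300 − 206)/0.5 = 188.
PS = (206 − 206)·188 = 0.
A monopolist chooses Q where MR = MC. MR = 300 − Q; setting this equal to 206 gives Q = 94 and P = 253.
PS = (253 − 206)·94 = 4418.
Change in producer surplus: 4418 − 0 = 4418.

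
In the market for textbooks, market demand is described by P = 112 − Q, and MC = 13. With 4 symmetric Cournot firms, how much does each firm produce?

q_i = 19.8

Cournot with 4 identical firms: the symmetric best-response condition is 112 − 5q = 13. Each firm produces q = 19.8, total output Q = 79.2, price P = 32.8.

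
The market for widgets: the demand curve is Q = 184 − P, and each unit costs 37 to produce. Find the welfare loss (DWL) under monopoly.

DWL = 2701.125

Inverting demand: P = 184 − Q.
Under competition P = MC = 37, so Q = (184 − 37)/1 = 147.
The monopolist equates marginal revenue to marginal cost: 184 − 2Q = 37, so Q = 73.5. From demand, P = 110.5.
DWL is the triangle between Q = 73.5 and Q = 147: ½·(147 − 73.5)·(110.5 − 37) = 2701.125.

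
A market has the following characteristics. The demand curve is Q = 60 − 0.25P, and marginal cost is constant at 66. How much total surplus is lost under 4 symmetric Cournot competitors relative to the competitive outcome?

Inverting demand: P = 240 − 4Q.
Competitive firms price at marginal cost: P = 66, giving Q = 43.5.
Cournot with 4 identical firms: the symmetric best-response condition is 240 − 20q = 66. Each firm produces q = 8.7, total output Q = 34.8, price P = 100.8.
DWL is the triangle between Q = 34.8 and Q = 43.5: ½·(43.5 − 34.8)·(100.8 − 66) = 151.38.

DWL = 151.38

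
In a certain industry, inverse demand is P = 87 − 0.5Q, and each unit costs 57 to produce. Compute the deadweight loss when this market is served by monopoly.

DWL = 225

Under competition P = MC = 57, so Q = (87 − 57)/0.5 = 60.
Monopoly sets MR = MC: 87 − Q = 57 ⇒ Q = 30, P = 87 − 0.5·30 = 72.
DWL is the triangle between Q = 30 and Q = 60: ½·(60 − 30)·(72 − 57) = 225.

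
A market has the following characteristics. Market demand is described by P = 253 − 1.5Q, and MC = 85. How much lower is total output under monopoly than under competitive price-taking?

Total output falls by 56

Under competition P = MC = 85, so Q = (253 − 85)/1.5 = 112.
Monopoly sets MR = MC: 253 − 3Q = 85 ⇒ Q = 56, P = 253 − 1.5·56 = 169.
Change in total output: 56 − 112 = −56.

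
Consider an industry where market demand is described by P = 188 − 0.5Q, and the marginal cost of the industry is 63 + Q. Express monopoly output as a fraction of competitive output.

Q_m/Q_c = 0.75

Monopoly sets MR = MC: 188 − Q = 63 + Q ⇒ Q = 62.5, P = 188 − 0.5·62.5 = 156.75.
Competitive equilibrium sets price equal to marginal cost: 188 − 0.5Q = 63 + Q, so Q = 250/3 and P = 439/3.
Ratio Q_m/Q_c = 62.5/(250/3) = 0.75.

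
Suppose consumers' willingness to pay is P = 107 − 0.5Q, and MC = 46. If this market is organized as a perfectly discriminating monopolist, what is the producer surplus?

A perfectly discriminating monopolist sells every unit with P(Q) ≥ MC(Q), so output equals the competitive quantity Q = 122. Each buyer pays their reservation price, so CS = 0 and the firm captures all surplus.
PS = ½·(107 − 46)·122 = 3721.

PS = 3721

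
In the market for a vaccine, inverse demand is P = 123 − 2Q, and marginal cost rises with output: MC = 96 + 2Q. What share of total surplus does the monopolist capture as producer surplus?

Monopoly sets MR = MC: 123 − 4Q = 96 + 2Q ⇒ Q = 4.5, P = 123 − 2·4.5 = 114.
CS = ½·(123 − 114)·4.5 = 20.25.
PS = P·Q − VC(Q) = 114·4.5 − (96·4.5 + ½·2·4.5²) = 60.75.
Share captured = PS/TS = 60.75/81 = 0.75.

PS/TS = 0.75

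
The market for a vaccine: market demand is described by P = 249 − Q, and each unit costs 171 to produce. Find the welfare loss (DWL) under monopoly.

DWL = 760.5

Perfect competition: P = MC = 171, so 249 − Q = 171 and Q = 78.
Monopoly sets MR = MC: 249 − 2Q = 171 ⇒ Q = 39, P = 249 − 39 = 210.
DWL is the triangle between Q = 39 and Q = 78: ½·(78 − 39)·(210 − 171) = 760.5.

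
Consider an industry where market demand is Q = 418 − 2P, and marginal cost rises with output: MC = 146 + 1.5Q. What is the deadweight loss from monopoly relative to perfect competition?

DWL = 39.69

Inverting demand: P = 209 − 0.5Q.
Competitive equilibrium sets price equal to marginal cost: 209 − 0.5Q = 146 + 1.5Q, so Q = 31.5 and P = 193.25.
The monopolist equates marginal revenue to marginal cost: 209 − Q = 146 + 1.5Q, so Q = 25.2. From demand, P = 196.4.
CS = ½·(209 − 193.25)·31.5 = 3969/16; PS = (193.25·31.5 − 146·31.5 − ½·1.5·31.5²) = 11907/16; TS = 992.25.
CS = ½·(209 − 196.4)·25.2 = 158.76; PS = (196.4·25.2 − 146·25.2 − ½·1.5·25.2²) = 793.8; TS = 952.56.
DWL = 992.25 − 952.56 = 39.69.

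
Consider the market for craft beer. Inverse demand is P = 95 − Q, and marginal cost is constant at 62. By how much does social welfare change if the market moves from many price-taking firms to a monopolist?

Perfect competition: P = MC = 62, so 95 − Q = 62 and Q = 33.
CS = ½·(95 − 62)·33 = 544.5; PS = (62 − 62)·33 = 0; TS = 544.5.
The monopolist equates marginal revenue to marginal cost: 95 − 2Q = 62, so Q = 16.5. From demand, P = 78.5.
CS = ½·(95 − 78.5)·16.5 = 136.125; PS = (78.5 − 62)·16.5 = 272.25; TS = 408.375.
Change in social welfare: 408.375 − 544.5 = −136.125.

Social welfare falls by 136.125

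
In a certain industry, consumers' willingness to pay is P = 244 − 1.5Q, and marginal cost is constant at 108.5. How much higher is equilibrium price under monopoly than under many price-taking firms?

Equilibrium price rises by 67.75

Competitive firms price at marginal cost: P = 108.5, giving Q = 271/3.
A monopolist chooses Q where MR = MC. MR = 244 − 3Q; setting this equal to 108.5 gives Q = 271/6 and P = 176.25.
Change in equilibrium price: 176.25 − 108.5 = 67.75.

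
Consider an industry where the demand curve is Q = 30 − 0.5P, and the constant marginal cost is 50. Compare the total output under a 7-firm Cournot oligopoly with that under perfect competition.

Inverting demand: P = 60 − 2Q.
In a 7-firm Cournot equilibrium, symmetry and the first-order condition give q = (60 − 50)/(16) = 0.625. So Q = 4.375 and P = 51.25.
Competitive firms price at marginal cost: P = 50, giving Q = 5.

Cournot: Q = 4.375; Competition: Q = 5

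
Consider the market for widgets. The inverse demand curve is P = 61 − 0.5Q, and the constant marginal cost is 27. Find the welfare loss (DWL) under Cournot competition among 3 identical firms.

Under competition P = MC = 27, so Q = (61 − 27)/0.5 = 68.
Cournot with 3 identical firms: the symmetric best-response condition is 61 − 2q = 27. Each firm produces q = 17, total output Q = 51, price P = 35.5.
DWL is the triangle between Q = 51 and Q = 68: ½·(68 − 51)·(35.5 − 27) = 72.25.

DWL = 72.25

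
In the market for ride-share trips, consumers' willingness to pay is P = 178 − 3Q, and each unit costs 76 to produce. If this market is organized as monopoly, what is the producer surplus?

PS = 867

Monopoly sets MR = MC: 178 − 6Q = 76 ⇒ Q = 17, P = 178 − 3·17 = 127.
PS = (127 − 76)·17 = 867.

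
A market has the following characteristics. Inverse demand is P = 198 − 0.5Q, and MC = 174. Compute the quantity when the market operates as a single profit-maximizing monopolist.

The monopolist equates marginal revenue to marginal cost: 198 − Q = 174, so Q = 24. From demand, P = 186.

Q = 24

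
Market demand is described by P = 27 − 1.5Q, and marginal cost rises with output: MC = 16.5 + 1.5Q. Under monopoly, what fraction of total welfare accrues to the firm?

Monopoly sets MR = MC: 27 − 3Q = 16.5 + 1.5Q ⇒ Q = 7/3, P = 27 − 1.5·7/3 = 23.5.
CS = ½·(27 − 23.5)·7/3 = 49/12.
PS = P·Q − VC(Q) = 23.5·7/3 − (16.5·7/3 + ½·1.5·(7/3)²) = 12.25.
Share captured = PS/TS = 12.25/(49/3) = 0.75.

PS/TS = 0.75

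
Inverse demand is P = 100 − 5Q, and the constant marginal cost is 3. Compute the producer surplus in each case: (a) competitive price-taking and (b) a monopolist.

Under competition P = MC = 3, so Q = (100 − 3)/5 = 19.4.
PS = (3 − 3)·19.4 = 0.
Monopoly sets MR = MC: 100 − 10Q = 3 ⇒ Q = 9.7, P = 100 − 5·9.7 = 51.5.
PS = (51.5 − 3)·9.7 = 470.45.

Competition: PS = 0; Monopoly: PS = 470.45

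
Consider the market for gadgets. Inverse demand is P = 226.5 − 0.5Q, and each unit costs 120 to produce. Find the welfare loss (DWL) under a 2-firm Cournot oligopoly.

Perfect competition: P = MC = 120, so 226.5 − 0.5Q = 120 and Q = 213.
In a 2-firm Cournot equilibrium, symmetry and the first-order condition give q = (226.5 − 120)/(1.5) = 71. So Q = 142 and P = 155.5.
DWL is the triangle between Q = 142 and Q = 213: ½·(213 − 142)·(155.5 − 120) = 1260.25.

DWL = 1260.25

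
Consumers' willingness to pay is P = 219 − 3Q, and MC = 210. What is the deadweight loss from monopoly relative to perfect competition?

DWL = 3.375

Competitive firms price at marginal cost: P = 210, giving Q = 3.
The monopolist equates marginal revenue to marginal cost: 219 − 6Q = 210, so Q = 1.5. From demand, P = 214.5.
DWL is the triangle between Q = 1.5 and Q = 3: ½·(3 − 1.5)·(214.5 − 210) = 3.375.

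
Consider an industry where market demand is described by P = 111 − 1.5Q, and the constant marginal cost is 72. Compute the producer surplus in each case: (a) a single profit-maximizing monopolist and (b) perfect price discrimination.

A monopolist chooses Q where MR = MC. MR = 111 − 3Q; setting this equal to 72 gives Q = 13 and P = 91.5.
PS = (91.5 − 72)·13 = 253.5.
Under first-degree price discrimination the firm charges each unit its demand price and produces up to where P = MC, i.e. Q = 26. Consumer surplus is zero; producer surplus equals total surplus.
PS = ½·(111 − 72)·26 = 507.

Monopoly: PS = 253.5; Perfect PD: PS = 507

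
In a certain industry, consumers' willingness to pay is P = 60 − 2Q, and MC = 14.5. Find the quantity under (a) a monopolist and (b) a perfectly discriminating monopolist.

Monopoly: Q = 11.375; Perfect PD: Q = 22.75

The monopolist equates marginal revenue to marginal cost: 60 − 4Q = 14.5, so Q = 11.375. From demand, P = 37.25.
With perfect price discrimination, output is the efficient level Q = 22.75 (where demand meets MC), but every buyer pays their willingness to pay: CS = 0 and PS = total surplus.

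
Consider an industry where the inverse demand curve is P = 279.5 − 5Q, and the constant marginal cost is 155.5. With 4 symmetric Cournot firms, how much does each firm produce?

Cournot with 4 identical firms: the symmetric best-response condition is 279.5 − 25q = 155.5. Each firm produces q = 4.96, total output Q = 19.84, price P = 180.3.

q_i = 4.96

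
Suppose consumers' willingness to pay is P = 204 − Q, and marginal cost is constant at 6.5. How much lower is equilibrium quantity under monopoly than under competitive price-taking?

Equilibrium quantity falls by 98.75

Competitive firms price at marginal cost: P = 6.5, giving Q = 197.5.
A monopolist chooses Q where MR = MC. MR = 204 − 2Q; setting this equal to 6.5 gives Q = 98.75 and P = 105.25.
Change in equilibrium quantity: 98.75 − 197.5 = −98.75.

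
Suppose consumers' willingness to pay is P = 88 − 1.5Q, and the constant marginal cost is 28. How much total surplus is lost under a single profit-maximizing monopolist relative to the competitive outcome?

Competitive firms price at marginal cost: P = 28, giving Q = 40.
The monopolist equates marginal revenue to marginal cost: 88 − 3Q = 28, so Q = 20. From demand, P = 58.
DWL is the triangle between Q = 20 and Q = 40: ½·(40 − 20)·(58 − 28) = 300.

DWL = 300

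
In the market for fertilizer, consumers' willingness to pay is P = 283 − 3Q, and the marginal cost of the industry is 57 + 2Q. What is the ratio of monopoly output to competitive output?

The monopolist equates marginal revenue to marginal cost: 283 − 6Q = 57 + 2Q, so Q = 28.25. From demand, P = 198.25.
Competitive equilibrium sets price equal to marginal cost: 283 − 3Q = 57 + 2Q, so Q = 45.2 and P = 147.4.
Ratio Q_m/Q_c = 28.25/45.2 = 0.625.

Q_m/Q_c = 0.625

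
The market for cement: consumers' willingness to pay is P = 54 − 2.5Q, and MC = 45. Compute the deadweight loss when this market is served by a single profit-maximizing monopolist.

DWL = 4.05

Perfect competition: P = MC = 45, so 54 − 2.5Q = 45 and Q = 3.6.
The monopolist equates marginal revenue to marginal cost: 54 − 5Q = 45, so Q = 1.8. From demand, P = 49.5.
DWL is the triangle between Q = 1.8 and Q = 3.6: ½·(3.6 − 1.8)·(49.5 − 45) = 4.05.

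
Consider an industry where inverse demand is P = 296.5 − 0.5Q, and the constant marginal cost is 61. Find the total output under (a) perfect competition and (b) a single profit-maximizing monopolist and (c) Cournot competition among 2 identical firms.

Perfect competition: P = MC = 61, so 296.5 − 0.5Q = 61 and Q = 471.
Monopoly sets MR = MC: 296.5 − Q = 61 ⇒ Q = 235.5, P = 296.5 − 0.5·235.5 = 178.75.
Cournot with 2 identical firms: the symmetric best-response condition is 296.5 − 1.5q = 61. Each firm produces q = 157, total output Q = 314, price P = 139.5.

Competition: Q = 471; Monopoly: Q = 235.5; Cournot: Q = 314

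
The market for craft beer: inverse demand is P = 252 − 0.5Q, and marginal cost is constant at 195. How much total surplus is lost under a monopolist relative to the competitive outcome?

DWL = 812.25

Under competition P = MC = 195, so Q = (252 − 195)/0.5 = 114.
Monopoly sets MR = MC: 252 − Q = 195 ⇒ Q = 57, P = 252 − 0.5·57 = 223.5.
DWL is the triangle between Q = 57 and Q = 114: ½·(114 − 57)·(223.5 − 195) = 812.25.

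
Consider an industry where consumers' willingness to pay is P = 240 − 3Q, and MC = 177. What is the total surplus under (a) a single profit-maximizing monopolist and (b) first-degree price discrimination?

Monopoly: TS = 496.125; Perfect PD: TS = 661.5

The monopolist equates marginal revenue to marginal cost: 240 − 6Q = 177, so Q = 10.5. From demand, P = 208.5.
CS = ½·(240 − 208.5)·10.5 = 165.375; PS = (208.5 − 177)·10.5 = 330.75; TS = 496.125.
With perfect price discrimination, output is the efficient level Q = 21 (where demand meets MC), but every buyer pays their willingness to pay: CS = 0 and PS = total surplus.
TS = 661.5 (equal to competitive TS).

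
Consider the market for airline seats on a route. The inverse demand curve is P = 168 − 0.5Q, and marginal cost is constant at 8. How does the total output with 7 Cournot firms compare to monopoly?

With 7 symmetric Cournot firms, each firm's FOC gives 168 − 4q = 8, so q = 40, Q = 7·40 = 280, and P = 28.
Monopoly sets MR = MC: 168 − Q = 8 ⇒ Q = 160, P = 168 − 0.5·160 = 88.

Cournot: Q = 280; Monopoly: Q = 160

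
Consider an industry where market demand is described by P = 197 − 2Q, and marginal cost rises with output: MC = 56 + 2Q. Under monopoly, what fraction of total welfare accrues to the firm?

A monopolist chooses Q where MR = MC. MR = 197 − 4Q; setting this equal to 56 + 2Q gives Q = 23.5 and P = 150.
CS = ½·(197 − 150)·23.5 = 552.25.
PS = P·Q − VC(Q) = 150·23.5 − (56·23.5 + ½·2·23.5²) = 1656.75.
Share captured = PS/TS = 1656.75/2209 = 0.75.

PS/TS = 0.75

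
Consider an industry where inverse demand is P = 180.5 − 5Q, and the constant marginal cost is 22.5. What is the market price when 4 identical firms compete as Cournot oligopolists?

In a 4-firm Cournot equilibrium, symmetry and the first-order condition give q = (180.5 − 22.5)/(25) = 6.32. So Q = 25.28 and P = 54.1.

P = 54.1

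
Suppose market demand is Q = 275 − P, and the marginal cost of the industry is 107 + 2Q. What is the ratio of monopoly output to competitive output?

Inverting demand: P = 275 − Q.
A monopolist chooses Q where MR = MC. MR = 275 − 2Q; setting this equal to 107 + 2Q gives Q = 42 and P = 233.
Competitive equilibrium sets price equal to marginal cost: 275 − Q = 107 + 2Q, so Q = 56 and P = 219.
Ratio Q_m/Q_c = 42/56 = 0.75.

Q_m/Q_c = 0.75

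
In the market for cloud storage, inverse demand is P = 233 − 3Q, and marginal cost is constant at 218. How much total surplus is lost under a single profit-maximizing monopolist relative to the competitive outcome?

DWL = 9.375

Under competition P = MC = 218, so Q = (233 − 218)/3 = 5.
Monopoly sets MR = MC: 233 − 6Q = 218 ⇒ Q = 2.5, P = 233 − 3·2.5 = 225.5.
DWL is the triangle between Q = 2.5 and Q = 5: ½·(5 − 2.5)·(225.5 − 218) = 9.375.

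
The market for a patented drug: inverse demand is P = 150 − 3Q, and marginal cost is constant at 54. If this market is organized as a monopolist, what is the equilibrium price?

P = 102

A monopolist chooses Q where MR = MC. MR = 150 − 6Q; setting this equal to 54 gives Q = 16 and P = 102.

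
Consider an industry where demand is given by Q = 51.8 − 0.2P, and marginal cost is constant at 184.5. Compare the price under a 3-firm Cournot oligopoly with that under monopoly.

Cournot: P = 203.125; Monopoly: P = 221.75

Inverting demand: P = 259 − 5Q.
With 3 symmetric Cournot firms, each firm's FOC gives 259 − 20q = 184.5, so q = 3.725, Q = 3·3.725 = 11.175, and P = 203.125.
A monopolist chooses Q where MR = MC. MR = 259 − 10Q; setting this equal to 184.5 gives Q = 7.45 and P = 221.75.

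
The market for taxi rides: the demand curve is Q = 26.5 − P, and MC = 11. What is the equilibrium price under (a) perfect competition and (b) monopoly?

Inverting demand: P = 26.5 − Q.
Under competition P = MC = 11, so Q = (26.5 − 11)/1 = 15.5.
The monopolist equates marginal revenue to marginal cost: 26.5 − 2Q = 11, so Q = 7.75. From demand, P = 18.75.

Competition: P = 11; Monopoly: P = 18.75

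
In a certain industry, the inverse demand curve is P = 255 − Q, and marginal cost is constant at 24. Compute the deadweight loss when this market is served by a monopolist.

Under competition P = MC = 24, so Q = (255 − 24)/1 = 231.
A monopolist chooses Q where MR = MC. MR = 255 − 2Q; setting this equal to 24 gives Q = 115.5 and P = 139.5.
DWL is the triangle between Q = 115.5 and Q = 231: ½·(231 − 115.5)·(139.5 − 24) = 6670.125.

DWL = 6670.125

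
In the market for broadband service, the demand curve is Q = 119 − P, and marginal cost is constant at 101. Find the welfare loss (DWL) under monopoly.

Inverting demand: P = 119 − Q.
Competitive firms price at marginal cost: P = 101, giving Q = 18.
Monopoly sets MR = MC: 119 − 2Q = 101 ⇒ Q = 9, P = 119 − 9 = 110.
DWL is the triangle between Q = 9 and Q = 18: ½·(18 − 9)·(110 − 101) = 40.5.

DWL = 40.5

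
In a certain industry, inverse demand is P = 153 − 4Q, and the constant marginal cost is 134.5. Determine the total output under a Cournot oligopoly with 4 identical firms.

Q = 3.7

In a 4-firm Cournot equilibrium, symmetry and the first-order condition give q = (153 − 134.5)/(20) = 0.925. So Q = 3.7 and P = 138.2.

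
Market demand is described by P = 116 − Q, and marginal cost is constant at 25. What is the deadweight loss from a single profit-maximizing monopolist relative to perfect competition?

Competitive firms price at marginal cost: P = 25, giving Q = 91.
Monopoly sets MR = MC: 116 − 2Q = 25 ⇒ Q = 45.5, P = 116 − 45.5 = 70.5.
DWL is the triangle between Q = 45.5 and Q = 91: ½·(91 − 45.5)·(70.5 − 25) = 1035.125.

DWL = 1035.125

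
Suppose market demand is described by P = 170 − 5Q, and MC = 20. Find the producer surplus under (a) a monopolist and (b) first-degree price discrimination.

A monopolist chooses Q where MR = MC. MR = 170 − 10Q; setting this equal to 20 gives Q = 15 and P = 95.
PS = (95 − 20)·15 = 1125.
Under first-degree price discrimination the firm charges each unit its demand price and produces up to where P = MC, i.e. Q = 30. Consumer surplus is zero; producer surplus equals total surplus.
PS = ½·(170 − 20)·30 = 2250.

Monopoly: PS = 1125; Perfect PD: PS = 2250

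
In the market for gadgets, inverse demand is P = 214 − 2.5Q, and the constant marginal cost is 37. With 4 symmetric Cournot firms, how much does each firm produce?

With 4 symmetric Cournot firms, each firm's FOC gives 214 − 12.5q = 37, so q = 14.16, Q = 4·14.16 = 56.64, and P = 72.4.

q_i = 14.16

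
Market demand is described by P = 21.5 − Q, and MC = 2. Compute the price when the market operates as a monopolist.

A monopolist chooses Q where MR = MC. MR = 21.5 − 2Q; setting this equal to 2 gives Q = 9.75 and P = 11.75.

P = 11.75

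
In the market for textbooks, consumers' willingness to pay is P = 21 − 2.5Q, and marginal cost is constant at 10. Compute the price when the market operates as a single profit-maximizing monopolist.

The monopolist equates marginal revenue to marginal cost: 21 − 5Q = 10, so Q = 2.2. From demand, P = 15.5.

P = 15.5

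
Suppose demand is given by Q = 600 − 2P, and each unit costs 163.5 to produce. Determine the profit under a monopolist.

Inverting demand: P = 300 − 0.5Q.
The monopolist equates marginal revenue to marginal cost: 300 − Q = 163.5, so Q = 136.5. From demand, P = 231.75.
Profit = (231.75 − 163.5)·136.5 = 9316.125.

Profit = 9316.125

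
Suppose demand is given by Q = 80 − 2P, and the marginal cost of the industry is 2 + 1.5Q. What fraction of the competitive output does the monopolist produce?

Q_m/Q_c = 0.8

Inverting demand: P = 40 − 0.5Q.
Monopoly sets MR = MC: 40 − Q = 2 + 1.5Q ⇒ Q = 15.2, P = 40 − 0.5·15.2 = 32.4.
Under competition P = MC: 40 − 0.5Q = 2 + 1.5Q ⇒ Q = 19, P = 30.5.
Ratio Q_m/Q_c = 15.2/19 = 0.8.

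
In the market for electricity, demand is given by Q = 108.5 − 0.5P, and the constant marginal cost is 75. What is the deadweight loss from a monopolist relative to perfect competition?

DWL = 1260.25

Inverting demand: P = 217 − 2Q.
Perfect competition: P = MC = 75, so 217 − 2Q = 75 and Q = 71.
Monopoly sets MR = MC: 217 − 4Q = 75 ⇒ Q = 35.5, P = 217 − 2·35.5 = 146.
DWL is the triangle between Q = 35.5 and Q = 71: ½·(71 − 35.5)·(146 − 75) = 1260.25.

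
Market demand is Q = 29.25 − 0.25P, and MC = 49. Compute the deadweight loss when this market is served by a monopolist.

DWL = 144.5

Inverting demand: P = 117 − 4Q.
Under competition P = MC = 49, so Q = (117 − 49)/4 = 17.
The monopolist equates marginal revenue to marginal cost: 117 − 8Q = 49, so Q = 8.5. From demand, P = 83.
DWL is the triangle between Q = 8.5 and Q = 17: ½·(17 − 8.5)·(83 − 49) = 144.5.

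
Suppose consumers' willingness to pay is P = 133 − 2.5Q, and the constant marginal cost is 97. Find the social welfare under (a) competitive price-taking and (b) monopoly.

Under competition P = MC = 97, so Q = (133 − 97)/2.5 = 14.4.
CS = ½·(133 − 97)·14.4 = 259.2; PS = (97 − 97)·14.4 = 0; TS = 259.2.
A monopolist chooses Q where MR = MC. MR = 133 − 5Q; setting this equal to 97 gives Q = 7.2 and P = 115.
CS = ½·(133 − 115)·7.2 = 64.8; PS = (115 − 97)·7.2 = 129.6; TS = 194.4.

Competition: TS = 259.2; Monopoly: TS = 194.4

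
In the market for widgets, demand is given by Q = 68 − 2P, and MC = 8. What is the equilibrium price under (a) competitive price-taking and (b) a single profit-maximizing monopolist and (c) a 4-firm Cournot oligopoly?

Inverting demand: P = 34 − 0.5Q.
Under competition P = MC = 8, so Q = (34 − 8)/0.5 = 52.
The monopolist equates marginal revenue to marginal cost: 34 − Q = 8, so Q = 26. From demand, P = 21.
Cournot with 4 identical firms: the symmetric best-response condition is 34 − 2.5q = 8. Each firm produces q = 10.4, total output Q = 41.6, price P = 13.2.

Competition: P = 8; Monopoly: P = 21; Cournot: P = 13.2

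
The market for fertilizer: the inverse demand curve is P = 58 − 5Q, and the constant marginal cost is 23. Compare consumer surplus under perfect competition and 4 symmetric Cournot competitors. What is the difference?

Under competition P = MC = 23, so Q = (58 − 23)/5 = 7.
CS = ½·(58 − 23)·7 = 122.5.
Cournot with 4 identical firms: the symmetric best-response condition is 58 − 25q = 23. Each firm produces q = 1.4, total output Q = 5.6, price P = 30.
CS = ½·(58 − 30)·5.6 = 78.4.
Change in consumer surplus: 78.4 − 122.5 = −44.1.

Consumer surplus falls by 44.1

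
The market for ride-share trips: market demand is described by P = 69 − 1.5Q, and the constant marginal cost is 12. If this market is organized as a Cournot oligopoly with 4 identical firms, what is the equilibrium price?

P = 23.4

With 4 symmetric Cournot firms, each firm's FOC gives 69 − 7.5q = 12, so q = 7.6, Q = 4·7.6 = 30.4, and P = 23.4.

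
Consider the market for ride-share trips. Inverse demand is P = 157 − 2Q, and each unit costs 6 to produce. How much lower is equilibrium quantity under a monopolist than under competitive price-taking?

Competitive firms price at marginal cost: P = 6, giving Q = 75.5.
Monopoly sets MR = MC: 157 − 4Q = 6 ⇒ Q = 37.75, P = 157 − 2·37.75 = 81.5.
Change in equilibrium quantity: 37.75 − 75.5 = −37.75.

Q falls by 37.75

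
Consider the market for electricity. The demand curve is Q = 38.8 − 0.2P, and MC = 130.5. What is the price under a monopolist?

P = 162.25

Inverting demand: P = 194 − 5Q.
A monopolist chooses Q where MR = MC. MR = 194 − 10Q; setting this equal to 130.5 gives Q = 6.35 and P = 162.25.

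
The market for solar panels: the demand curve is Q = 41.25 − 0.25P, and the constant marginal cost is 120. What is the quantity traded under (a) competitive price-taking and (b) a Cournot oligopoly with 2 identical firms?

Competition: Q = 11.25; Cournot: Q = 7.5

Inverting demand: P = 165 − 4Q.
Under competition P = MC = 120, so Q = (165 − 120)/4 = 11.25.
With 2 symmetric Cournot firms, each firm's FOC gives 165 − 12q = 120, so q = 3.75, Q = 2·3.75 = 7.5, and P = 135.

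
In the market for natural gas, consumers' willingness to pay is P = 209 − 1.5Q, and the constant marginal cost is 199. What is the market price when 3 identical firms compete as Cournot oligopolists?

P = 201.5

In a 3-firm Cournot equilibrium, symmetry and the first-order condition give q = (209 − 199)/(6) = 5/3. So Q = 5 and P = 201.5.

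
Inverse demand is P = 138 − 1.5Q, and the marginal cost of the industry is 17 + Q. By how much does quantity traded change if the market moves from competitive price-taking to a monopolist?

Competitive equilibrium sets price equal to marginal cost: 138 − 1.5Q = 17 + Q, so Q = 48.4 and P = 65.4.
The monopolist equates marginal revenue to marginal cost: 138 − 3Q = 17 + Q, so Q = 30.25. From demand, P = 92.625.
Change in quantity traded: 30.25 − 48.4 = −18.15.

Quantity traded falls by 18.15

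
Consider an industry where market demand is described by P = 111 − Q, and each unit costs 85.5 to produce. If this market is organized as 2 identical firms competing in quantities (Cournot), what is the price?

Cournot with 2 identical firms: the symmetric best-response condition is 111 − 3q = 85.5. Each firm produces q = 8.5, total output Q = 17, price P = 94.

P = 94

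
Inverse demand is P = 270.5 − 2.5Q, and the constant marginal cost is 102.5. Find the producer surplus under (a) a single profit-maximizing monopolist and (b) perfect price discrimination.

Monopoly: PS = 2822.4; Perfect PD: PS = 5644.8

Monopoly sets MR = MC: 270.5 − 5Q = 102.5 ⇒ Q = 33.6, P = 270.5 − 2.5·33.6 = 186.5.
PS = (186.5 − 102.5)·33.6 = 2822.4.
A perfectly discriminating monopolist sells every unit with P(Q) ≥ MC(Q), so output equals the competitive quantity Q = 67.2. Each buyer pays their reservation price, so CS = 0 and the firm captures all surplus.
PS = ½·(270.5 − 102.5)·67.2 = 5644.8.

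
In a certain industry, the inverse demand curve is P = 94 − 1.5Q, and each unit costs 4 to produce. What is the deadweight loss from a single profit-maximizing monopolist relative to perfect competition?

DWL = 675

Perfect competition: P = MC = 4, so 94 − 1.5Q = 4 and Q = 60.
Monopoly sets MR = MC: 94 − 3Q = 4 ⇒ Q = 30, P = 94 − 1.5·30 = 49.
DWL is the triangle between Q = 30 and Q = 60: ½·(60 − 30)·(49 − 4) = 675.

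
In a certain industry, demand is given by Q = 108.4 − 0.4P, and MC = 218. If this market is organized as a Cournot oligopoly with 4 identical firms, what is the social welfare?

Inverting demand: P = 271 − 2.5Q.
With 4 symmetric Cournot firms, each firm's FOC gives 271 − 12.5q = 218, so q = 4.24, Q = 4·4.24 = 16.96, and P = 228.6.
CS = ½·(271 − 228.6)·16.96 = 359.552; PS = (228.6 − 218)·16.96 = 179.776; TS = 539.328.

TS = 539.328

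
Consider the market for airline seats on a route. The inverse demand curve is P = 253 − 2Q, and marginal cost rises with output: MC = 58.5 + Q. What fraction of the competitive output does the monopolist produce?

Q_m/Q_c = 0.6

Monopoly sets MR = MC: 253 − 4Q = 58.5 + Q ⇒ Q = 38.9, P = 253 − 2·38.9 = 175.2.
Competitive equilibrium sets price equal to marginal cost: 253 − 2Q = 58.5 + Q, so Q = 389/6 and P = 370/3.
Ratio Q_m/Q_c = 38.9/(389/6) = 0.6.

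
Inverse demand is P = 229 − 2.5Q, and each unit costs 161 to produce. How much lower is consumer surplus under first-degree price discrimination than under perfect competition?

Competitive firms price at marginal cost: P = 161, giving Q = 27.2.
CS = ½·(229 − 161)·27.2 = 924.8.
Under first-degree price discrimination the firm charges each unit its demand price and produces up to where P = MC, i.e. Q = 27.2. Consumer surplus is zero; producer surplus equals total surplus.
CS = 0.
Change in consumer surplus: 0 − 924.8 = −924.8.

Consumer surplus falls by 924.8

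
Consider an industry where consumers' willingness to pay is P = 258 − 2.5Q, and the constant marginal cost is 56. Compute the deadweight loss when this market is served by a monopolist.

Perfect competition: P = MC = 56, so 258 − 2.5Q = 56 and Q = 80.8.
Monopoly sets MR = MC: 258 − 5Q = 56 ⇒ Q = 40.4, P = 258 − 2.5·40.4 = 157.
DWL is the triangle between Q = 40.4 and Q = 80.8: ½·(80.8 − 40.4)·(157 − 56) = 2040.2.

DWL = 2040.2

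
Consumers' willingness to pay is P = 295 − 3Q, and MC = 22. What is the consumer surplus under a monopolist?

CS = 3105.375

A monopolist chooses Q where MR = MC. MR = 295 − 6Q; setting this equal to 22 gives Q = 45.5 and P = 158.5.
CS = ½·(295 − 158.5)·45.5 = 3105.375.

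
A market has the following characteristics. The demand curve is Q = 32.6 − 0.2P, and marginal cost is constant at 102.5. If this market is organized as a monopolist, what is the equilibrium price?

Inverting demand: P = 163 − 5Q.
The monopolist equates marginal revenue to marginal cost: 163 − 10Q = 102.5, so Q = 6.05. From demand, P = 132.75.

P = 132.75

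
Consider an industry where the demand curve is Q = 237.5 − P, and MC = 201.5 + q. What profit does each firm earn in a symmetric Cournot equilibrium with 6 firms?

π_i = 30.375

Inverting demand: P = 237.5 − Q.
Cournot with 6 identical firms: the symmetric best-response condition is 237.5 − 7q = 201.5 + q. Each firm produces q = 4.5, total output Q = 27, price P = 210.5.
Each firm's profit = 210.5·4.5 − (201.5·4.5 + ½·1·4.5²) = 30.375.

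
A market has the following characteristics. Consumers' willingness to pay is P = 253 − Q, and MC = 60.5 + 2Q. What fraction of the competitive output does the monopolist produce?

A monopolist chooses Q where MR = MC. MR = 253 − 2Q; setting this equal to 60.5 + 2Q gives Q = 48.125 and P = 204.875.
Under competition P = MC: 253 − Q = 60.5 + 2Q ⇒ Q = 385/6, P = 1133/6.
Ratio Q_m/Q_c = 48.125/(385/6) = 0.75.

Q_m/Q_c = 0.75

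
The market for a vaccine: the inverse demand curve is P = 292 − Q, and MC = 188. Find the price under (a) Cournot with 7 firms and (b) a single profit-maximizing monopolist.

In a 7-firm Cournot equilibrium, symmetry and the first-order condition give q = (292 − 188)/(8) = 13. So Q = 91 and P = 201.
The monopolist equates marginal revenue to marginal cost: 292 − 2Q = 188, so Q = 52. From demand, P = 240.

Cournot: P = 201; Monopoly: P = 240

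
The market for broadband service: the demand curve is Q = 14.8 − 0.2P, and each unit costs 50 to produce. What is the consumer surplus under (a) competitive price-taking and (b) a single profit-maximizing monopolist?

Inverting demand: P = 74 − 5Q.
Under competition P = MC = 50, so Q = (74 − 50)/5 = 4.8.
CS = ½·(74 − 50)·4.8 = 57.6.
A monopolist chooses Q where MR = MC. MR = 74 − 10Q; setting this equal to 50 gives Q = 2.4 and P = 62.
CS = ½·(74 − 62)·2.4 = 14.4.

Competition: CS = 57.6; Monopoly: CS = 14.4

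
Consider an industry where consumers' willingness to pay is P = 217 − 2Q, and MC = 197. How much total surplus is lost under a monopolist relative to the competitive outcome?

DWL = 25

Perfect competition: P = MC = 197, so 217 − 2Q = 197 and Q = 10.
A monopolist chooses Q where MR = MC. MR = 217 − 4Q; setting this equal to 197 gives Q = 5 and P = 207.
DWL is the triangle between Q = 5 and Q = 10: ½·(10 − 5)·(207 − 197) = 25.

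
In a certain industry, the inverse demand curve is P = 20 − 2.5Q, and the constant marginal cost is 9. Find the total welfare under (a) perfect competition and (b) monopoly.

Competition: TS = 24.2; Monopoly: TS = 18.15

Under competition P = MC = 9, so Q = (20 − 9)/2.5 = 4.4.
CS = ½·(20 − 9)·4.4 = 24.2; PS = (9 − 9)·4.4 = 0; TS = 24.2.
A monopolist chooses Q where MR = MC. MR = 20 − 5Q; setting this equal to 9 gives Q = 2.2 and P = 14.5.
CS = ½·(20 − 14.5)·2.2 = 6.05; PS = (14.5 − 9)·2.2 = 12.1; TS = 18.15.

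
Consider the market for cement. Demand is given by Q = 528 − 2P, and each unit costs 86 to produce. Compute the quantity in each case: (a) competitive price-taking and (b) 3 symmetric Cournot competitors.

Inverting demand: P = 264 − 0.5Q.
Under competition P = MC = 86, so Q = (264 − 86)/0.5 = 356.
With 3 symmetric Cournot firms, each firm's FOC gives 264 − 2q = 86, so q = 89, Q = 3·89 = 267, and P = 130.5.

Competition: Q = 356; Cournot: Q = 267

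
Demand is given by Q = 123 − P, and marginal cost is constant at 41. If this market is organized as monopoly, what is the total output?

Q = 41

Inverting demand: P = 123 − Q.
The monopolist equates marginal revenue to marginal cost: 123 − 2Q = 41, so Q = 41. From demand, P = 82.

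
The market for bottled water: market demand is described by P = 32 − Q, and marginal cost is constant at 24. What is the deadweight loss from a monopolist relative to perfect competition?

Under competition P = MC = 24, so Q = (32 − 24)/1 = 8.
A monopolist chooses Q where MR = MC. MR = 32 − 2Q; setting this equal to 24 gives Q = 4 and P = 28.
DWL is the triangle between Q = 4 and Q = 8: ½·(8 − 4)·(28 − 24) = 8.

DWL = 8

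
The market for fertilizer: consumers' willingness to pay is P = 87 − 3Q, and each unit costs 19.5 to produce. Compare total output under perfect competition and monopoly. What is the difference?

Total output falls by 11.25

Under competition P = MC = 19.5, so Q = (87 − 19.5)/3 = 22.5.
A monopolist chooses Q where MR = MC. MR = 87 − 6Q; setting this equal to 19.5 gives Q = 11.25 and P = 53.25.
Change in total output: 11.25 − 22.5 = −11.25.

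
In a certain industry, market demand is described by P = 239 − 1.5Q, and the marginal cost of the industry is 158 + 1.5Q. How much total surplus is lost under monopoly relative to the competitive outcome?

Competitive equilibrium sets price equal to marginal cost: 239 − 1.5Q = 158 + 1.5Q, so Q = 27 and P = 198.5.
A monopolist chooses Q where MR = MC. MR = 239 − 3Q; setting this equal to 158 + 1.5Q gives Q = 18 and P = 212.
CS = ½·(239 − 198.5)·27 = 546.75; PS = (198.5·27 − 158·27 − ½·1.5·27²) = 546.75; TS = 1093.5.
CS = ½·(239 − 212)·18 = 243; PS = (212·18 − 158·18 − ½·1.5·18²) = 729; TS = 972.
DWL = 1093.5 − 972 = 121.5.

DWL = 121.5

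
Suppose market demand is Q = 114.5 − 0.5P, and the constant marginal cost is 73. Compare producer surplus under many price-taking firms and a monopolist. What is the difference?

PS rises by 3042

Inverting demand: P = 229 − 2Q.
Under competition P = MC = 73, so Q = (229 − 73)/2 = 78.
PS = (73 − 73)·78 = 0.
The monopolist equates marginal revenue to marginal cost: 229 − 4Q = 73, so Q = 39. From demand, P = 151.
PS = (151 − 73)·39 = 3042.
Change in producer surplus: 3042 − 0 = 3042.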